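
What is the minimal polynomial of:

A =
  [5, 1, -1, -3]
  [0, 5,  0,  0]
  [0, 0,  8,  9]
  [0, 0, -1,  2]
x^2 - 10*x + 25

The characteristic polynomial is χ_A(x) = (x - 5)^4, so the eigenvalues are known. The minimal polynomial is
  m_A(x) = Π_λ (x − λ)^{k_λ}
where k_λ is the size of the *largest* Jordan block for λ (equivalently, the smallest k with (A − λI)^k v = 0 for every generalised eigenvector v of λ).

  λ = 5: largest Jordan block has size 2, contributing (x − 5)^2

So m_A(x) = (x - 5)^2 = x^2 - 10*x + 25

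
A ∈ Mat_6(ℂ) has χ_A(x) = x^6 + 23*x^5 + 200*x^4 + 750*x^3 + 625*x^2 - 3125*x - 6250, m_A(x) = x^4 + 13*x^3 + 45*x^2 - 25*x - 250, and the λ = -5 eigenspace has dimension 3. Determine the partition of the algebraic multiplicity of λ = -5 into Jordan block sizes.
Block sizes for λ = -5: [3, 1, 1]

Step 1 — from the characteristic polynomial, algebraic multiplicity of λ = -5 is 5. From dim ker(A − (-5)·I) = 3, there are exactly 3 Jordan blocks for λ = -5.
Step 2 — from the minimal polynomial, the factor (x + 5)^3 tells us the largest block for λ = -5 has size 3.
Step 3 — with total size 5, 3 blocks, and largest block 3, the block sizes (in nonincreasing order) are [3, 1, 1].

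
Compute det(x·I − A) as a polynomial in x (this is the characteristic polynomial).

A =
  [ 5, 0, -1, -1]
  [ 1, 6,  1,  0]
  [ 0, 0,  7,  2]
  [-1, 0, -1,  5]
x^4 - 23*x^3 + 198*x^2 - 756*x + 1080

Expanding det(x·I − A) (e.g. by cofactor expansion or by noting that A is similar to its Jordan form J, which has the same characteristic polynomial as A) gives
  χ_A(x) = x^4 - 23*x^3 + 198*x^2 - 756*x + 1080
which factors as (x - 6)^3*(x - 5). The eigenvalues (with algebraic multiplicities) are λ = 5 with multiplicity 1, λ = 6 with multiplicity 3.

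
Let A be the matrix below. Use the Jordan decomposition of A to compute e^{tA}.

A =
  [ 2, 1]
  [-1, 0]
e^{tA} =
  [t*exp(t) + exp(t), t*exp(t)]
  [-t*exp(t), -t*exp(t) + exp(t)]

Strategy: write A = P · J · P⁻¹ where J is a Jordan canonical form, so e^{tA} = P · e^{tJ} · P⁻¹, and e^{tJ} can be computed block-by-block.

A has Jordan form
J =
  [1, 1]
  [0, 1]
(up to reordering of blocks).

Per-block formulas:
  For a 2×2 Jordan block J_2(1): exp(t · J_2(1)) = e^(1t)·(I + t·N), where N is the 2×2 nilpotent shift.

After assembling e^{tJ} and conjugating by P, we get:

e^{tA} =
  [t*exp(t) + exp(t), t*exp(t)]
  [-t*exp(t), -t*exp(t) + exp(t)]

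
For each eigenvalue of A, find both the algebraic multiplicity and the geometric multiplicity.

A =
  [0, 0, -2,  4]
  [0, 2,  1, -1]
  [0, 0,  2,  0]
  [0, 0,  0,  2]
λ = 0: alg = 1, geom = 1; λ = 2: alg = 3, geom = 2

Step 1 — factor the characteristic polynomial to read off the algebraic multiplicities:
  χ_A(x) = x*(x - 2)^3

Step 2 — compute geometric multiplicities via the rank-nullity identity g(λ) = n − rank(A − λI):
  rank(A − (0)·I) = 3, so dim ker(A − (0)·I) = n − 3 = 1
  rank(A − (2)·I) = 2, so dim ker(A − (2)·I) = n − 2 = 2

Summary:
  λ = 0: algebraic multiplicity = 1, geometric multiplicity = 1
  λ = 2: algebraic multiplicity = 3, geometric multiplicity = 2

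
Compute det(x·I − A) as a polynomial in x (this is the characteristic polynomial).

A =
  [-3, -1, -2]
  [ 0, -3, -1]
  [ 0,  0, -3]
x^3 + 9*x^2 + 27*x + 27

Expanding det(x·I − A) (e.g. by cofactor expansion or by noting that A is similar to its Jordan form J, which has the same characteristic polynomial as A) gives
  χ_A(x) = x^3 + 9*x^2 + 27*x + 27
which factors as (x + 3)^3. The eigenvalues (with algebraic multiplicities) are λ = -3 with multiplicity 3.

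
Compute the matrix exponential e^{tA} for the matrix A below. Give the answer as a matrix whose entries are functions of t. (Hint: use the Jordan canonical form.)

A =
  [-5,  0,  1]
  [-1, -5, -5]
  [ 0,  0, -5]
e^{tA} =
  [exp(-5*t), 0, t*exp(-5*t)]
  [-t*exp(-5*t), exp(-5*t), -t^2*exp(-5*t)/2 - 5*t*exp(-5*t)]
  [0, 0, exp(-5*t)]

Strategy: write A = P · J · P⁻¹ where J is a Jordan canonical form, so e^{tA} = P · e^{tJ} · P⁻¹, and e^{tJ} can be computed block-by-block.

A has Jordan form
J =
  [-5,  1,  0]
  [ 0, -5,  1]
  [ 0,  0, -5]
(up to reordering of blocks).

Per-block formulas:
  For a 3×3 Jordan block J_3(-5): exp(t · J_3(-5)) = e^(-5t)·(I + t·N + (t^2/2)·N^2), where N is the 3×3 nilpotent shift.

After assembling e^{tJ} and conjugating by P, we get:

e^{tA} =
  [exp(-5*t), 0, t*exp(-5*t)]
  [-t*exp(-5*t), exp(-5*t), -t^2*exp(-5*t)/2 - 5*t*exp(-5*t)]
  [0, 0, exp(-5*t)]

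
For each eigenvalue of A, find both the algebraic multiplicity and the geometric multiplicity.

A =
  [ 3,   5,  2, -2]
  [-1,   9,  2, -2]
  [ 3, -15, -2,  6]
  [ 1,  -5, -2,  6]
λ = 4: alg = 4, geom = 3

Step 1 — factor the characteristic polynomial to read off the algebraic multiplicities:
  χ_A(x) = (x - 4)^4

Step 2 — compute geometric multiplicities via the rank-nullity identity g(λ) = n − rank(A − λI):
  rank(A − (4)·I) = 1, so dim ker(A − (4)·I) = n − 1 = 3

Summary:
  λ = 4: algebraic multiplicity = 4, geometric multiplicity = 3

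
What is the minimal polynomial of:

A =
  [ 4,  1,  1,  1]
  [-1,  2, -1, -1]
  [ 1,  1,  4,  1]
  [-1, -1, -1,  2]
x^2 - 6*x + 9

The characteristic polynomial is χ_A(x) = (x - 3)^4, so the eigenvalues are known. The minimal polynomial is
  m_A(x) = Π_λ (x − λ)^{k_λ}
where k_λ is the size of the *largest* Jordan block for λ (equivalently, the smallest k with (A − λI)^k v = 0 for every generalised eigenvector v of λ).

  λ = 3: largest Jordan block has size 2, contributing (x − 3)^2

So m_A(x) = (x - 3)^2 = x^2 - 6*x + 9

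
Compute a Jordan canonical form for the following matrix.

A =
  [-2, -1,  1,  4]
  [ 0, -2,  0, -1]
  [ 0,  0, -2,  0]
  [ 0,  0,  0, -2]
J_3(-2) ⊕ J_1(-2)

The characteristic polynomial is
  det(x·I − A) = x^4 + 8*x^3 + 24*x^2 + 32*x + 16 = (x + 2)^4

Eigenvalues and multiplicities (the geometric multiplicity of λ is n − rank(A − λI), which equals the number of Jordan blocks for λ):
  λ = -2: algebraic multiplicity = 4, geometric multiplicity = 2

Determining the block sizes for each eigenvalue:
  λ = -2: with am = 4 and gm = 2, the partition is not yet determined (e.g. several partitions of 4 into 2 parts exist). Let N = A − (-2)·I. Computing rank(N^1) = 2, rank(N^2) = 1, rank(N^3) = 0; the number of blocks of size ≥ j is rank(N^{j−1}) − rank(N^j), giving [2, 1, 1]. So we have 1 block(s) of size 3, 1 block(s) of size 1 → block sizes [3, 1]

Assembling the blocks gives a Jordan form
J =
  [-2,  1,  0,  0]
  [ 0, -2,  1,  0]
  [ 0,  0, -2,  0]
  [ 0,  0,  0, -2]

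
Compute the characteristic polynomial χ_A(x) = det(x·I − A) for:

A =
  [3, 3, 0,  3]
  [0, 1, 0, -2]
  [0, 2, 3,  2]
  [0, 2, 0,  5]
x^4 - 12*x^3 + 54*x^2 - 108*x + 81

Expanding det(x·I − A) (e.g. by cofactor expansion or by noting that A is similar to its Jordan form J, which has the same characteristic polynomial as A) gives
  χ_A(x) = x^4 - 12*x^3 + 54*x^2 - 108*x + 81
which factors as (x - 3)^4. The eigenvalues (with algebraic multiplicities) are λ = 3 with multiplicity 4.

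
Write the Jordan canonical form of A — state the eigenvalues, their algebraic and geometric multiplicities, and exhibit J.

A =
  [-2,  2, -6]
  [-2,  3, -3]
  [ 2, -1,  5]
J_2(2) ⊕ J_1(2)

The characteristic polynomial is
  det(x·I − A) = x^3 - 6*x^2 + 12*x - 8 = (x - 2)^3

Eigenvalues and multiplicities (the geometric multiplicity of λ is n − rank(A − λI), which equals the number of Jordan blocks for λ):
  λ = 2: algebraic multiplicity = 3, geometric multiplicity = 2

Determining the block sizes for each eigenvalue:
  λ = 2: 2 blocks summing to 3 forces exactly one block of size 2 and the rest size 1 → block sizes [2, 1]

Assembling the blocks gives a Jordan form
J =
  [2, 1, 0]
  [0, 2, 0]
  [0, 0, 2]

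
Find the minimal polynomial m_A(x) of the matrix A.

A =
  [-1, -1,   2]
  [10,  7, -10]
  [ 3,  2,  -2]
x^3 - 4*x^2 + 5*x - 2

The characteristic polynomial is χ_A(x) = (x - 2)*(x - 1)^2, so the eigenvalues are known. The minimal polynomial is
  m_A(x) = Π_λ (x − λ)^{k_λ}
where k_λ is the size of the *largest* Jordan block for λ (equivalently, the smallest k with (A − λI)^k v = 0 for every generalised eigenvector v of λ).

  λ = 1: largest Jordan block has size 2, contributing (x − 1)^2
  λ = 2: largest Jordan block has size 1, contributing (x − 2)

So m_A(x) = (x - 2)*(x - 1)^2 = x^3 - 4*x^2 + 5*x - 2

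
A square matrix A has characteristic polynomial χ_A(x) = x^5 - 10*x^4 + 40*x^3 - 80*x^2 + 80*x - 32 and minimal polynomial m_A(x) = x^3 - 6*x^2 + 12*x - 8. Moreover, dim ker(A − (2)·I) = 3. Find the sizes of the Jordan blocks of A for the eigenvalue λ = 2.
Block sizes for λ = 2: [3, 1, 1]

Step 1 — from the characteristic polynomial, algebraic multiplicity of λ = 2 is 5. From dim ker(A − (2)·I) = 3, there are exactly 3 Jordan blocks for λ = 2.
Step 2 — from the minimal polynomial, the factor (x − 2)^3 tells us the largest block for λ = 2 has size 3.
Step 3 — with total size 5, 3 blocks, and largest block 3, the block sizes (in nonincreasing order) are [3, 1, 1].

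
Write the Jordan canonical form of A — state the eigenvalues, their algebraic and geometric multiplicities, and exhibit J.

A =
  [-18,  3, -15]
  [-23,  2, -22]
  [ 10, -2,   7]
J_3(-3)

The characteristic polynomial is
  det(x·I − A) = x^3 + 9*x^2 + 27*x + 27 = (x + 3)^3

Eigenvalues and multiplicities (the geometric multiplicity of λ is n − rank(A − λI), which equals the number of Jordan blocks for λ):
  λ = -3: algebraic multiplicity = 3, geometric multiplicity = 1

Determining the block sizes for each eigenvalue:
  λ = -3: one block (gm = 1), so the single block has size am = 3 → block sizes [3]

Assembling the blocks gives a Jordan form
J =
  [-3,  1,  0]
  [ 0, -3,  1]
  [ 0,  0, -3]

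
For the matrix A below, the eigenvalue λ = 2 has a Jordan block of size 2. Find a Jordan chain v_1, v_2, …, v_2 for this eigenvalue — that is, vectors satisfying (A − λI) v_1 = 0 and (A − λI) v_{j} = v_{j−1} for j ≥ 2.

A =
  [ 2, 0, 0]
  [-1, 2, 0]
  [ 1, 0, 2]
A Jordan chain for λ = 2 of length 2:
v_1 = (0, -1, 1)ᵀ
v_2 = (1, 0, 0)ᵀ

Let N = A − (2)·I. We want v_2 with N^2 v_2 = 0 but N^1 v_2 ≠ 0; then v_{j-1} := N · v_j for j = 2, …, 2.

Pick v_2 = (1, 0, 0)ᵀ.
Then v_1 = N · v_2 = (0, -1, 1)ᵀ.

Sanity check: (A − (2)·I) v_1 = (0, 0, 0)ᵀ = 0. ✓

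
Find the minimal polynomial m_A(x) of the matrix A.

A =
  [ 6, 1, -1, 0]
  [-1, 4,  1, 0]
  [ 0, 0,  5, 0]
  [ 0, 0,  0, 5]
x^2 - 10*x + 25

The characteristic polynomial is χ_A(x) = (x - 5)^4, so the eigenvalues are known. The minimal polynomial is
  m_A(x) = Π_λ (x − λ)^{k_λ}
where k_λ is the size of the *largest* Jordan block for λ (equivalently, the smallest k with (A − λI)^k v = 0 for every generalised eigenvector v of λ).

  λ = 5: largest Jordan block has size 2, contributing (x − 5)^2

So m_A(x) = (x - 5)^2 = x^2 - 10*x + 25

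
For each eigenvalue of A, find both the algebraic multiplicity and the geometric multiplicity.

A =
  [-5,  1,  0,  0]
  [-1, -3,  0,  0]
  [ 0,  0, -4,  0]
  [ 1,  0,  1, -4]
λ = -4: alg = 4, geom = 2

Step 1 — factor the characteristic polynomial to read off the algebraic multiplicities:
  χ_A(x) = (x + 4)^4

Step 2 — compute geometric multiplicities via the rank-nullity identity g(λ) = n − rank(A − λI):
  rank(A − (-4)·I) = 2, so dim ker(A − (-4)·I) = n − 2 = 2

Summary:
  λ = -4: algebraic multiplicity = 4, geometric multiplicity = 2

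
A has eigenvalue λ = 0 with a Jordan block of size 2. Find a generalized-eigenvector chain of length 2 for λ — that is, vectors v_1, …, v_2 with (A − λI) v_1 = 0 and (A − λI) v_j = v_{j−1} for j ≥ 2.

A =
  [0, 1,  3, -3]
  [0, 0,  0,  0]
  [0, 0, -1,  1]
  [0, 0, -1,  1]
A Jordan chain for λ = 0 of length 2:
v_1 = (1, 0, 0, 0)ᵀ
v_2 = (0, 1, 0, 0)ᵀ

Let N = A − (0)·I. We want v_2 with N^2 v_2 = 0 but N^1 v_2 ≠ 0; then v_{j-1} := N · v_j for j = 2, …, 2.

Pick v_2 = (0, 1, 0, 0)ᵀ.
Then v_1 = N · v_2 = (1, 0, 0, 0)ᵀ.

Sanity check: (A − (0)·I) v_1 = (0, 0, 0, 0)ᵀ = 0. ✓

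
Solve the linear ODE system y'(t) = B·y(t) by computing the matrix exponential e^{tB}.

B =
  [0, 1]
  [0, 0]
e^{tB} =
  [1, t]
  [0, 1]

Strategy: write B = P · J · P⁻¹ where J is a Jordan canonical form, so e^{tB} = P · e^{tJ} · P⁻¹, and e^{tJ} can be computed block-by-block.

B has Jordan form
J =
  [0, 1]
  [0, 0]
(up to reordering of blocks).

Per-block formulas:
  For a 2×2 Jordan block J_2(0): exp(t · J_2(0)) = e^(0t)·(I + t·N), where N is the 2×2 nilpotent shift.

After assembling e^{tJ} and conjugating by P, we get:

e^{tB} =
  [1, t]
  [0, 1]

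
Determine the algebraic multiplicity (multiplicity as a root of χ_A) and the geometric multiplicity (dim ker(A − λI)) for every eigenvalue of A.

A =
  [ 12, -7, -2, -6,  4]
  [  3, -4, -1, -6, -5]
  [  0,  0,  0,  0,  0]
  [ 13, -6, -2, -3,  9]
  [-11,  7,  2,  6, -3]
λ = 0: alg = 3, geom = 1; λ = 1: alg = 2, geom = 1

Step 1 — factor the characteristic polynomial to read off the algebraic multiplicities:
  χ_A(x) = x^3*(x - 1)^2

Step 2 — compute geometric multiplicities via the rank-nullity identity g(λ) = n − rank(A − λI):
  rank(A − (0)·I) = 4, so dim ker(A − (0)·I) = n − 4 = 1
  rank(A − (1)·I) = 4, so dim ker(A − (1)·I) = n − 4 = 1

Summary:
  λ = 0: algebraic multiplicity = 3, geometric multiplicity = 1
  λ = 1: algebraic multiplicity = 2, geometric multiplicity = 1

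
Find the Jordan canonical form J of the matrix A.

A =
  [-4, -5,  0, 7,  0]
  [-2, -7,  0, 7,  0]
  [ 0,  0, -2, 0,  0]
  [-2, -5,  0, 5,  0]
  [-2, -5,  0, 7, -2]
J_2(-2) ⊕ J_1(-2) ⊕ J_1(-2) ⊕ J_1(-2)

The characteristic polynomial is
  det(x·I − A) = x^5 + 10*x^4 + 40*x^3 + 80*x^2 + 80*x + 32 = (x + 2)^5

Eigenvalues and multiplicities (the geometric multiplicity of λ is n − rank(A − λI), which equals the number of Jordan blocks for λ):
  λ = -2: algebraic multiplicity = 5, geometric multiplicity = 4

Determining the block sizes for each eigenvalue:
  λ = -2: 4 blocks summing to 5 forces exactly one block of size 2 and the rest size 1 → block sizes [2, 1, 1, 1]

Assembling the blocks gives a Jordan form
J =
  [-2,  1,  0,  0,  0]
  [ 0, -2,  0,  0,  0]
  [ 0,  0, -2,  0,  0]
  [ 0,  0,  0, -2,  0]
  [ 0,  0,  0,  0, -2]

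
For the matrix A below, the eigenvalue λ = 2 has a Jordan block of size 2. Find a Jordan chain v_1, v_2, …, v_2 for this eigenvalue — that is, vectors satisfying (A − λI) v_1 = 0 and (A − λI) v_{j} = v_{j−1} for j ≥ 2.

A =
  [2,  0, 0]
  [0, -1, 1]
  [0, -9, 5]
A Jordan chain for λ = 2 of length 2:
v_1 = (0, -3, -9)ᵀ
v_2 = (0, 1, 0)ᵀ

Let N = A − (2)·I. We want v_2 with N^2 v_2 = 0 but N^1 v_2 ≠ 0; then v_{j-1} := N · v_j for j = 2, …, 2.

Pick v_2 = (0, 1, 0)ᵀ.
Then v_1 = N · v_2 = (0, -3, -9)ᵀ.

Sanity check: (A − (2)·I) v_1 = (0, 0, 0)ᵀ = 0. ✓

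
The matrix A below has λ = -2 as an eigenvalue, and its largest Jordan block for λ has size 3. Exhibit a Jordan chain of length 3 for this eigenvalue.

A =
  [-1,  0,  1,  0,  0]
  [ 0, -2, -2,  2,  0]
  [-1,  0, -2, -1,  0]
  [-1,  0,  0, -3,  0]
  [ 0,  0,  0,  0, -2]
A Jordan chain for λ = -2 of length 3:
v_1 = (1, 0, -1, -1, 0)ᵀ
v_2 = (1, -2, 0, 0, 0)ᵀ
v_3 = (0, 0, 1, 0, 0)ᵀ

Let N = A − (-2)·I. We want v_3 with N^3 v_3 = 0 but N^2 v_3 ≠ 0; then v_{j-1} := N · v_j for j = 3, …, 2.

Pick v_3 = (0, 0, 1, 0, 0)ᵀ.
Then v_2 = N · v_3 = (1, -2, 0, 0, 0)ᵀ.
Then v_1 = N · v_2 = (1, 0, -1, -1, 0)ᵀ.

Sanity check: (A − (-2)·I) v_1 = (0, 0, 0, 0, 0)ᵀ = 0. ✓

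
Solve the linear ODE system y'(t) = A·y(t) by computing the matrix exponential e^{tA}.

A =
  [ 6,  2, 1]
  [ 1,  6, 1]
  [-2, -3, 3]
e^{tA} =
  [t^2*exp(5*t)/2 + t*exp(5*t) + exp(5*t), t^2*exp(5*t)/2 + 2*t*exp(5*t), t^2*exp(5*t)/2 + t*exp(5*t)]
  [t*exp(5*t), t*exp(5*t) + exp(5*t), t*exp(5*t)]
  [-t^2*exp(5*t)/2 - 2*t*exp(5*t), -t^2*exp(5*t)/2 - 3*t*exp(5*t), -t^2*exp(5*t)/2 - 2*t*exp(5*t) + exp(5*t)]

Strategy: write A = P · J · P⁻¹ where J is a Jordan canonical form, so e^{tA} = P · e^{tJ} · P⁻¹, and e^{tJ} can be computed block-by-block.

A has Jordan form
J =
  [5, 1, 0]
  [0, 5, 1]
  [0, 0, 5]
(up to reordering of blocks).

Per-block formulas:
  For a 3×3 Jordan block J_3(5): exp(t · J_3(5)) = e^(5t)·(I + t·N + (t^2/2)·N^2), where N is the 3×3 nilpotent shift.

After assembling e^{tJ} and conjugating by P, we get:

e^{tA} =
  [t^2*exp(5*t)/2 + t*exp(5*t) + exp(5*t), t^2*exp(5*t)/2 + 2*t*exp(5*t), t^2*exp(5*t)/2 + t*exp(5*t)]
  [t*exp(5*t), t*exp(5*t) + exp(5*t), t*exp(5*t)]
  [-t^2*exp(5*t)/2 - 2*t*exp(5*t), -t^2*exp(5*t)/2 - 3*t*exp(5*t), -t^2*exp(5*t)/2 - 2*t*exp(5*t) + exp(5*t)]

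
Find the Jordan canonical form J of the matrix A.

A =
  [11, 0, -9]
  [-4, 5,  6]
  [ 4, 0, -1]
J_2(5) ⊕ J_1(5)

The characteristic polynomial is
  det(x·I − A) = x^3 - 15*x^2 + 75*x - 125 = (x - 5)^3

Eigenvalues and multiplicities (the geometric multiplicity of λ is n − rank(A − λI), which equals the number of Jordan blocks for λ):
  λ = 5: algebraic multiplicity = 3, geometric multiplicity = 2

Determining the block sizes for each eigenvalue:
  λ = 5: 2 blocks summing to 3 forces exactly one block of size 2 and the rest size 1 → block sizes [2, 1]

Assembling the blocks gives a Jordan form
J =
  [5, 1, 0]
  [0, 5, 0]
  [0, 0, 5]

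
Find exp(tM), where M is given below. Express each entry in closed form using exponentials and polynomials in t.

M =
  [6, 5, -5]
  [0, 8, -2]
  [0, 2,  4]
e^{tM} =
  [exp(6*t), 5*t*exp(6*t), -5*t*exp(6*t)]
  [0, 2*t*exp(6*t) + exp(6*t), -2*t*exp(6*t)]
  [0, 2*t*exp(6*t), -2*t*exp(6*t) + exp(6*t)]

Strategy: write M = P · J · P⁻¹ where J is a Jordan canonical form, so e^{tM} = P · e^{tJ} · P⁻¹, and e^{tJ} can be computed block-by-block.

M has Jordan form
J =
  [6, 1, 0]
  [0, 6, 0]
  [0, 0, 6]
(up to reordering of blocks).

Per-block formulas:
  For a 1×1 block at λ = 6: exp(t · [6]) = [e^(6t)].
  For a 2×2 Jordan block J_2(6): exp(t · J_2(6)) = e^(6t)·(I + t·N), where N is the 2×2 nilpotent shift.

After assembling e^{tJ} and conjugating by P, we get:

e^{tM} =
  [exp(6*t), 5*t*exp(6*t), -5*t*exp(6*t)]
  [0, 2*t*exp(6*t) + exp(6*t), -2*t*exp(6*t)]
  [0, 2*t*exp(6*t), -2*t*exp(6*t) + exp(6*t)]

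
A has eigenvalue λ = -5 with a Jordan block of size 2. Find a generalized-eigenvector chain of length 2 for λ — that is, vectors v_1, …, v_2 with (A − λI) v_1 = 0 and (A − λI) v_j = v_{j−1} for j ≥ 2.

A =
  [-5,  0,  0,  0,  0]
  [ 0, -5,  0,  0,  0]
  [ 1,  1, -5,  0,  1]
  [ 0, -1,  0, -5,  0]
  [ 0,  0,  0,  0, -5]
A Jordan chain for λ = -5 of length 2:
v_1 = (0, 0, 1, 0, 0)ᵀ
v_2 = (1, 0, 0, 0, 0)ᵀ

Let N = A − (-5)·I. We want v_2 with N^2 v_2 = 0 but N^1 v_2 ≠ 0; then v_{j-1} := N · v_j for j = 2, …, 2.

Pick v_2 = (1, 0, 0, 0, 0)ᵀ.
Then v_1 = N · v_2 = (0, 0, 1, 0, 0)ᵀ.

Sanity check: (A − (-5)·I) v_1 = (0, 0, 0, 0, 0)ᵀ = 0. ✓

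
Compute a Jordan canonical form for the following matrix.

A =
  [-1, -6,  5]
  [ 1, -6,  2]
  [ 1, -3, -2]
J_3(-3)

The characteristic polynomial is
  det(x·I − A) = x^3 + 9*x^2 + 27*x + 27 = (x + 3)^3

Eigenvalues and multiplicities (the geometric multiplicity of λ is n − rank(A − λI), which equals the number of Jordan blocks for λ):
  λ = -3: algebraic multiplicity = 3, geometric multiplicity = 1

Determining the block sizes for each eigenvalue:
  λ = -3: one block (gm = 1), so the single block has size am = 3 → block sizes [3]

Assembling the blocks gives a Jordan form
J =
  [-3,  1,  0]
  [ 0, -3,  1]
  [ 0,  0, -3]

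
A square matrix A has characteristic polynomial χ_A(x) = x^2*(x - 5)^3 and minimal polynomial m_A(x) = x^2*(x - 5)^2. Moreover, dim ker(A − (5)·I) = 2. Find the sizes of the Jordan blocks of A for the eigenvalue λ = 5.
Block sizes for λ = 5: [2, 1]

Step 1 — from the characteristic polynomial, algebraic multiplicity of λ = 5 is 3. From dim ker(A − (5)·I) = 2, there are exactly 2 Jordan blocks for λ = 5.
Step 2 — from the minimal polynomial, the factor (x − 5)^2 tells us the largest block for λ = 5 has size 2.
Step 3 — with total size 3, 2 blocks, and largest block 2, the block sizes (in nonincreasing order) are [2, 1].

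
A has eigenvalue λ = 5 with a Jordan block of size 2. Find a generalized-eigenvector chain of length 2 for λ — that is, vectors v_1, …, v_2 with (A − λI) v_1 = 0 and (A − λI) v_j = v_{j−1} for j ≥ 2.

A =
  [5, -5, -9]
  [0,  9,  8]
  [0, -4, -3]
A Jordan chain for λ = 5 of length 2:
v_1 = (-1, 0, 0)ᵀ
v_2 = (0, 2, -1)ᵀ

Let N = A − (5)·I. We want v_2 with N^2 v_2 = 0 but N^1 v_2 ≠ 0; then v_{j-1} := N · v_j for j = 2, …, 2.

Pick v_2 = (0, 2, -1)ᵀ.
Then v_1 = N · v_2 = (-1, 0, 0)ᵀ.

Sanity check: (A − (5)·I) v_1 = (0, 0, 0)ᵀ = 0. ✓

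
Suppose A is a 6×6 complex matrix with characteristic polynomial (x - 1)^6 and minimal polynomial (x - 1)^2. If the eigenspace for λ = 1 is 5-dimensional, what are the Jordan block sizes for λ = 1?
Block sizes for λ = 1: [2, 1, 1, 1, 1]

Step 1 — from the characteristic polynomial, algebraic multiplicity of λ = 1 is 6. From dim ker(A − (1)·I) = 5, there are exactly 5 Jordan blocks for λ = 1.
Step 2 — from the minimal polynomial, the factor (x − 1)^2 tells us the largest block for λ = 1 has size 2.
Step 3 — with total size 6, 5 blocks, and largest block 2, the block sizes (in nonincreasing order) are [2, 1, 1, 1, 1].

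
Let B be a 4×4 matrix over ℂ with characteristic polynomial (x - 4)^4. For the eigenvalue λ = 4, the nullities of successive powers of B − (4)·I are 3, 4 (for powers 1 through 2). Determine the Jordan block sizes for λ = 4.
Block sizes for λ = 4: [2, 1, 1]

From the dimensions of kernels of powers, the number of Jordan blocks of size at least j is d_j − d_{j−1} where d_j = dim ker(N^j) (with d_0 = 0). Computing the differences gives [3, 1].
The number of blocks of size exactly k is (#blocks of size ≥ k) − (#blocks of size ≥ k + 1), so the partition is: 2 block(s) of size 1, 1 block(s) of size 2.
In nonincreasing order the block sizes are [2, 1, 1].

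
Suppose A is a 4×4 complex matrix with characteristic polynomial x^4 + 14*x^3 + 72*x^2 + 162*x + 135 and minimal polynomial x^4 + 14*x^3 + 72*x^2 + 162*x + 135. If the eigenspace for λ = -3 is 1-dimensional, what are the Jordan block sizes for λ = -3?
Block sizes for λ = -3: [3]

Step 1 — from the characteristic polynomial, algebraic multiplicity of λ = -3 is 3. From dim ker(A − (-3)·I) = 1, there are exactly 1 Jordan blocks for λ = -3.
Step 2 — from the minimal polynomial, the factor (x + 3)^3 tells us the largest block for λ = -3 has size 3.
Step 3 — with total size 3, 1 blocks, and largest block 3, the block sizes (in nonincreasing order) are [3].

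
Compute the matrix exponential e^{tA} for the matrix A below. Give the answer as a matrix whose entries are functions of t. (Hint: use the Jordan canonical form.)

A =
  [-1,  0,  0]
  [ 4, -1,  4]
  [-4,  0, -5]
e^{tA} =
  [exp(-t), 0, 0]
  [exp(-t) - exp(-5*t), exp(-t), exp(-t) - exp(-5*t)]
  [-exp(-t) + exp(-5*t), 0, exp(-5*t)]

Strategy: write A = P · J · P⁻¹ where J is a Jordan canonical form, so e^{tA} = P · e^{tJ} · P⁻¹, and e^{tJ} can be computed block-by-block.

A has Jordan form
J =
  [-5,  0,  0]
  [ 0, -1,  0]
  [ 0,  0, -1]
(up to reordering of blocks).

Per-block formulas:
  For a 1×1 block at λ = -1: exp(t · [-1]) = [e^(-1t)].
  For a 1×1 block at λ = -5: exp(t · [-5]) = [e^(-5t)].

After assembling e^{tJ} and conjugating by P, we get:

e^{tA} =
  [exp(-t), 0, 0]
  [exp(-t) - exp(-5*t), exp(-t), exp(-t) - exp(-5*t)]
  [-exp(-t) + exp(-5*t), 0, exp(-5*t)]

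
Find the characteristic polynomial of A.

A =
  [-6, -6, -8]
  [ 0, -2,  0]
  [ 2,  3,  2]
x^3 + 6*x^2 + 12*x + 8

Expanding det(x·I − A) (e.g. by cofactor expansion or by noting that A is similar to its Jordan form J, which has the same characteristic polynomial as A) gives
  χ_A(x) = x^3 + 6*x^2 + 12*x + 8
which factors as (x + 2)^3. The eigenvalues (with algebraic multiplicities) are λ = -2 with multiplicity 3.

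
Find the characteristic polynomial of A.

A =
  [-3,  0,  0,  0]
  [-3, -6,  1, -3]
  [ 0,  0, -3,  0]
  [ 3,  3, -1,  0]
x^4 + 12*x^3 + 54*x^2 + 108*x + 81

Expanding det(x·I − A) (e.g. by cofactor expansion or by noting that A is similar to its Jordan form J, which has the same characteristic polynomial as A) gives
  χ_A(x) = x^4 + 12*x^3 + 54*x^2 + 108*x + 81
which factors as (x + 3)^4. The eigenvalues (with algebraic multiplicities) are λ = -3 with multiplicity 4.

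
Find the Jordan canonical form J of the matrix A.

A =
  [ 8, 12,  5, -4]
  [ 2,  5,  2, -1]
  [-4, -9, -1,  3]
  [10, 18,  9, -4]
J_3(2) ⊕ J_1(2)

The characteristic polynomial is
  det(x·I − A) = x^4 - 8*x^3 + 24*x^2 - 32*x + 16 = (x - 2)^4

Eigenvalues and multiplicities (the geometric multiplicity of λ is n − rank(A − λI), which equals the number of Jordan blocks for λ):
  λ = 2: algebraic multiplicity = 4, geometric multiplicity = 2

Determining the block sizes for each eigenvalue:
  λ = 2: with am = 4 and gm = 2, the partition is not yet determined (e.g. several partitions of 4 into 2 parts exist). Let N = A − (2)·I. Computing rank(N^1) = 2, rank(N^2) = 1, rank(N^3) = 0; the number of blocks of size ≥ j is rank(N^{j−1}) − rank(N^j), giving [2, 1, 1]. So we have 1 block(s) of size 3, 1 block(s) of size 1 → block sizes [3, 1]

Assembling the blocks gives a Jordan form
J =
  [2, 1, 0, 0]
  [0, 2, 1, 0]
  [0, 0, 2, 0]
  [0, 0, 0, 2]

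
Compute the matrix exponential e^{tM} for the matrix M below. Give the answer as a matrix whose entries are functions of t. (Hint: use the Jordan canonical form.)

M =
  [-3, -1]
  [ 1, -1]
e^{tM} =
  [-t*exp(-2*t) + exp(-2*t), -t*exp(-2*t)]
  [t*exp(-2*t), t*exp(-2*t) + exp(-2*t)]

Strategy: write M = P · J · P⁻¹ where J is a Jordan canonical form, so e^{tM} = P · e^{tJ} · P⁻¹, and e^{tJ} can be computed block-by-block.

M has Jordan form
J =
  [-2,  1]
  [ 0, -2]
(up to reordering of blocks).

Per-block formulas:
  For a 2×2 Jordan block J_2(-2): exp(t · J_2(-2)) = e^(-2t)·(I + t·N), where N is the 2×2 nilpotent shift.

After assembling e^{tJ} and conjugating by P, we get:

e^{tM} =
  [-t*exp(-2*t) + exp(-2*t), -t*exp(-2*t)]
  [t*exp(-2*t), t*exp(-2*t) + exp(-2*t)]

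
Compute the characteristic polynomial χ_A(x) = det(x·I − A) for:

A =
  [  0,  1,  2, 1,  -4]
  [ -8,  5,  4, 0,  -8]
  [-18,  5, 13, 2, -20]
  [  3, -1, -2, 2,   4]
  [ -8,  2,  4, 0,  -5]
x^5 - 15*x^4 + 90*x^3 - 270*x^2 + 405*x - 243

Expanding det(x·I − A) (e.g. by cofactor expansion or by noting that A is similar to its Jordan form J, which has the same characteristic polynomial as A) gives
  χ_A(x) = x^5 - 15*x^4 + 90*x^3 - 270*x^2 + 405*x - 243
which factors as (x - 3)^5. The eigenvalues (with algebraic multiplicities) are λ = 3 with multiplicity 5.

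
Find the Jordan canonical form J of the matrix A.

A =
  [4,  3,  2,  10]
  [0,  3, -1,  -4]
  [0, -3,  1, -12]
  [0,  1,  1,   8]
J_3(4) ⊕ J_1(4)

The characteristic polynomial is
  det(x·I − A) = x^4 - 16*x^3 + 96*x^2 - 256*x + 256 = (x - 4)^4

Eigenvalues and multiplicities (the geometric multiplicity of λ is n − rank(A − λI), which equals the number of Jordan blocks for λ):
  λ = 4: algebraic multiplicity = 4, geometric multiplicity = 2

Determining the block sizes for each eigenvalue:
  λ = 4: with am = 4 and gm = 2, the partition is not yet determined (e.g. several partitions of 4 into 2 parts exist). Let N = A − (4)·I. Computing rank(N^1) = 2, rank(N^2) = 1, rank(N^3) = 0; the number of blocks of size ≥ j is rank(N^{j−1}) − rank(N^j), giving [2, 1, 1]. So we have 1 block(s) of size 3, 1 block(s) of size 1 → block sizes [3, 1]

Assembling the blocks gives a Jordan form
J =
  [4, 1, 0, 0]
  [0, 4, 1, 0]
  [0, 0, 4, 0]
  [0, 0, 0, 4]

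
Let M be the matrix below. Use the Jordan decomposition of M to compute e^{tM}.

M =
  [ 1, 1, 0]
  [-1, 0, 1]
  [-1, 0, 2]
e^{tM} =
  [-t^2*exp(t)/2 + exp(t), -t^2*exp(t)/2 + t*exp(t), t^2*exp(t)/2]
  [-t*exp(t), -t*exp(t) + exp(t), t*exp(t)]
  [-t^2*exp(t)/2 - t*exp(t), -t^2*exp(t)/2, t^2*exp(t)/2 + t*exp(t) + exp(t)]

Strategy: write M = P · J · P⁻¹ where J is a Jordan canonical form, so e^{tM} = P · e^{tJ} · P⁻¹, and e^{tJ} can be computed block-by-block.

M has Jordan form
J =
  [1, 1, 0]
  [0, 1, 1]
  [0, 0, 1]
(up to reordering of blocks).

Per-block formulas:
  For a 3×3 Jordan block J_3(1): exp(t · J_3(1)) = e^(1t)·(I + t·N + (t^2/2)·N^2), where N is the 3×3 nilpotent shift.

After assembling e^{tJ} and conjugating by P, we get:

e^{tM} =
  [-t^2*exp(t)/2 + exp(t), -t^2*exp(t)/2 + t*exp(t), t^2*exp(t)/2]
  [-t*exp(t), -t*exp(t) + exp(t), t*exp(t)]
  [-t^2*exp(t)/2 - t*exp(t), -t^2*exp(t)/2, t^2*exp(t)/2 + t*exp(t) + exp(t)]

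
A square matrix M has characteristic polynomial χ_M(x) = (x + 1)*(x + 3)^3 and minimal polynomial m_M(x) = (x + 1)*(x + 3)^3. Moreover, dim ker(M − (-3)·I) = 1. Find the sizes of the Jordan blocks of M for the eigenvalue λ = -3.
Block sizes for λ = -3: [3]

Step 1 — from the characteristic polynomial, algebraic multiplicity of λ = -3 is 3. From dim ker(M − (-3)·I) = 1, there are exactly 1 Jordan blocks for λ = -3.
Step 2 — from the minimal polynomial, the factor (x + 3)^3 tells us the largest block for λ = -3 has size 3.
Step 3 — with total size 3, 1 blocks, and largest block 3, the block sizes (in nonincreasing order) are [3].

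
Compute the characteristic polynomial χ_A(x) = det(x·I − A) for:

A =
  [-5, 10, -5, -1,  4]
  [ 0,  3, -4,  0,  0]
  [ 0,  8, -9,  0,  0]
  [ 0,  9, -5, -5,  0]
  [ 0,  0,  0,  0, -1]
x^5 + 17*x^4 + 106*x^3 + 290*x^2 + 325*x + 125

Expanding det(x·I − A) (e.g. by cofactor expansion or by noting that A is similar to its Jordan form J, which has the same characteristic polynomial as A) gives
  χ_A(x) = x^5 + 17*x^4 + 106*x^3 + 290*x^2 + 325*x + 125
which factors as (x + 1)^2*(x + 5)^3. The eigenvalues (with algebraic multiplicities) are λ = -5 with multiplicity 3, λ = -1 with multiplicity 2.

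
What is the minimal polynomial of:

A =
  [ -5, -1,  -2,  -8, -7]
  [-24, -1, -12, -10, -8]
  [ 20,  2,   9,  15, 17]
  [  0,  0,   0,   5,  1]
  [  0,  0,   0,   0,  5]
x^5 - 13*x^4 + 46*x^3 + 10*x^2 - 175*x - 125

The characteristic polynomial is χ_A(x) = (x - 5)^3*(x + 1)^2, so the eigenvalues are known. The minimal polynomial is
  m_A(x) = Π_λ (x − λ)^{k_λ}
where k_λ is the size of the *largest* Jordan block for λ (equivalently, the smallest k with (A − λI)^k v = 0 for every generalised eigenvector v of λ).

  λ = -1: largest Jordan block has size 2, contributing (x + 1)^2
  λ = 5: largest Jordan block has size 3, contributing (x − 5)^3

So m_A(x) = (x - 5)^3*(x + 1)^2 = x^5 - 13*x^4 + 46*x^3 + 10*x^2 - 175*x - 125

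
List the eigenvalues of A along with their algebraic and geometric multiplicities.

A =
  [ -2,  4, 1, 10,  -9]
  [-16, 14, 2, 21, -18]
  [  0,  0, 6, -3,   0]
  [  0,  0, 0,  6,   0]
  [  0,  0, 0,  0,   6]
λ = 6: alg = 5, geom = 3

Step 1 — factor the characteristic polynomial to read off the algebraic multiplicities:
  χ_A(x) = (x - 6)^5

Step 2 — compute geometric multiplicities via the rank-nullity identity g(λ) = n − rank(A − λI):
  rank(A − (6)·I) = 2, so dim ker(A − (6)·I) = n − 2 = 3

Summary:
  λ = 6: algebraic multiplicity = 5, geometric multiplicity = 3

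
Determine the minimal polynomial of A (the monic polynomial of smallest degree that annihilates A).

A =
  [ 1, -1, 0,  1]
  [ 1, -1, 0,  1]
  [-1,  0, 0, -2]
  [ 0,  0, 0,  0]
x^3

The characteristic polynomial is χ_A(x) = x^4, so the eigenvalues are known. The minimal polynomial is
  m_A(x) = Π_λ (x − λ)^{k_λ}
where k_λ is the size of the *largest* Jordan block for λ (equivalently, the smallest k with (A − λI)^k v = 0 for every generalised eigenvector v of λ).

  λ = 0: largest Jordan block has size 3, contributing (x − 0)^3

So m_A(x) = x^3 = x^3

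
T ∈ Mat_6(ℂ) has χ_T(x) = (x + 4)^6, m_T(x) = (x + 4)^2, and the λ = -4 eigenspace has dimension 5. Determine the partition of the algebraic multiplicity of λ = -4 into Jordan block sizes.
Block sizes for λ = -4: [2, 1, 1, 1, 1]

Step 1 — from the characteristic polynomial, algebraic multiplicity of λ = -4 is 6. From dim ker(T − (-4)·I) = 5, there are exactly 5 Jordan blocks for λ = -4.
Step 2 — from the minimal polynomial, the factor (x + 4)^2 tells us the largest block for λ = -4 has size 2.
Step 3 — with total size 6, 5 blocks, and largest block 2, the block sizes (in nonincreasing order) are [2, 1, 1, 1, 1].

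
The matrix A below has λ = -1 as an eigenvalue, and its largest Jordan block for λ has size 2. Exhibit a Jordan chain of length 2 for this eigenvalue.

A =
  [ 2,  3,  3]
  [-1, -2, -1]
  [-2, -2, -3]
A Jordan chain for λ = -1 of length 2:
v_1 = (3, -1, -2)ᵀ
v_2 = (1, 0, 0)ᵀ

Let N = A − (-1)·I. We want v_2 with N^2 v_2 = 0 but N^1 v_2 ≠ 0; then v_{j-1} := N · v_j for j = 2, …, 2.

Pick v_2 = (1, 0, 0)ᵀ.
Then v_1 = N · v_2 = (3, -1, -2)ᵀ.

Sanity check: (A − (-1)·I) v_1 = (0, 0, 0)ᵀ = 0. ✓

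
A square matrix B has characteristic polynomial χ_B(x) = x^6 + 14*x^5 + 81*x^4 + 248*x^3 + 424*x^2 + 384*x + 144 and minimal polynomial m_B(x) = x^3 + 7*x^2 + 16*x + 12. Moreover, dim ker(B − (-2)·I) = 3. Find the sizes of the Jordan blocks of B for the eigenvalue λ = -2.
Block sizes for λ = -2: [2, 1, 1]

Step 1 — from the characteristic polynomial, algebraic multiplicity of λ = -2 is 4. From dim ker(B − (-2)·I) = 3, there are exactly 3 Jordan blocks for λ = -2.
Step 2 — from the minimal polynomial, the factor (x + 2)^2 tells us the largest block for λ = -2 has size 2.
Step 3 — with total size 4, 3 blocks, and largest block 2, the block sizes (in nonincreasing order) are [2, 1, 1].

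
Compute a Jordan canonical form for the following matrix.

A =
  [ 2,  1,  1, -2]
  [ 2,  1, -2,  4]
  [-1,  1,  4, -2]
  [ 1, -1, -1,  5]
J_2(3) ⊕ J_1(3) ⊕ J_1(3)

The characteristic polynomial is
  det(x·I − A) = x^4 - 12*x^3 + 54*x^2 - 108*x + 81 = (x - 3)^4

Eigenvalues and multiplicities (the geometric multiplicity of λ is n − rank(A − λI), which equals the number of Jordan blocks for λ):
  λ = 3: algebraic multiplicity = 4, geometric multiplicity = 3

Determining the block sizes for each eigenvalue:
  λ = 3: 3 blocks summing to 4 forces exactly one block of size 2 and the rest size 1 → block sizes [2, 1, 1]

Assembling the blocks gives a Jordan form
J =
  [3, 1, 0, 0]
  [0, 3, 0, 0]
  [0, 0, 3, 0]
  [0, 0, 0, 3]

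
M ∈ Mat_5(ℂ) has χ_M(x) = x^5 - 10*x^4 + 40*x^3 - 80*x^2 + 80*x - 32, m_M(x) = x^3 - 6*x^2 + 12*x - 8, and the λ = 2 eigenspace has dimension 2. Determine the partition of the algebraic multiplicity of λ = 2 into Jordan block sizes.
Block sizes for λ = 2: [3, 2]

Step 1 — from the characteristic polynomial, algebraic multiplicity of λ = 2 is 5. From dim ker(M − (2)·I) = 2, there are exactly 2 Jordan blocks for λ = 2.
Step 2 — from the minimal polynomial, the factor (x − 2)^3 tells us the largest block for λ = 2 has size 3.
Step 3 — with total size 5, 2 blocks, and largest block 3, the block sizes (in nonincreasing order) are [3, 2].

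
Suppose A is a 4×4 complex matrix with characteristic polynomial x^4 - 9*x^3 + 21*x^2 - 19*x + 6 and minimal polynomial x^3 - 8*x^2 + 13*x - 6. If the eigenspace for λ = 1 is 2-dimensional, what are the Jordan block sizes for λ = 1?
Block sizes for λ = 1: [2, 1]

Step 1 — from the characteristic polynomial, algebraic multiplicity of λ = 1 is 3. From dim ker(A − (1)·I) = 2, there are exactly 2 Jordan blocks for λ = 1.
Step 2 — from the minimal polynomial, the factor (x − 1)^2 tells us the largest block for λ = 1 has size 2.
Step 3 — with total size 3, 2 blocks, and largest block 2, the block sizes (in nonincreasing order) are [2, 1].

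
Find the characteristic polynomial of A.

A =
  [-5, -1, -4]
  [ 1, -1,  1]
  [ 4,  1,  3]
x^3 + 3*x^2 + 3*x + 1

Expanding det(x·I − A) (e.g. by cofactor expansion or by noting that A is similar to its Jordan form J, which has the same characteristic polynomial as A) gives
  χ_A(x) = x^3 + 3*x^2 + 3*x + 1
which factors as (x + 1)^3. The eigenvalues (with algebraic multiplicities) are λ = -1 with multiplicity 3.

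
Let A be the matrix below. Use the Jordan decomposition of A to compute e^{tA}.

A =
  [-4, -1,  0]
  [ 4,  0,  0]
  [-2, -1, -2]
e^{tA} =
  [-2*t*exp(-2*t) + exp(-2*t), -t*exp(-2*t), 0]
  [4*t*exp(-2*t), 2*t*exp(-2*t) + exp(-2*t), 0]
  [-2*t*exp(-2*t), -t*exp(-2*t), exp(-2*t)]

Strategy: write A = P · J · P⁻¹ where J is a Jordan canonical form, so e^{tA} = P · e^{tJ} · P⁻¹, and e^{tJ} can be computed block-by-block.

A has Jordan form
J =
  [-2,  1,  0]
  [ 0, -2,  0]
  [ 0,  0, -2]
(up to reordering of blocks).

Per-block formulas:
  For a 2×2 Jordan block J_2(-2): exp(t · J_2(-2)) = e^(-2t)·(I + t·N), where N is the 2×2 nilpotent shift.
  For a 1×1 block at λ = -2: exp(t · [-2]) = [e^(-2t)].

After assembling e^{tJ} and conjugating by P, we get:

e^{tA} =
  [-2*t*exp(-2*t) + exp(-2*t), -t*exp(-2*t), 0]
  [4*t*exp(-2*t), 2*t*exp(-2*t) + exp(-2*t), 0]
  [-2*t*exp(-2*t), -t*exp(-2*t), exp(-2*t)]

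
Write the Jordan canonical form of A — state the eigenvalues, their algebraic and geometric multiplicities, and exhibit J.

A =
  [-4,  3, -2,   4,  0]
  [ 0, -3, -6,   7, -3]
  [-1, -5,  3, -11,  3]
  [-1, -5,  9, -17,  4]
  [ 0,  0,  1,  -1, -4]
J_3(-5) ⊕ J_2(-5)

The characteristic polynomial is
  det(x·I − A) = x^5 + 25*x^4 + 250*x^3 + 1250*x^2 + 3125*x + 3125 = (x + 5)^5

Eigenvalues and multiplicities (the geometric multiplicity of λ is n − rank(A − λI), which equals the number of Jordan blocks for λ):
  λ = -5: algebraic multiplicity = 5, geometric multiplicity = 2

Determining the block sizes for each eigenvalue:
  λ = -5: with am = 5 and gm = 2, the partition is not yet determined (e.g. several partitions of 5 into 2 parts exist). Let N = A − (-5)·I. Computing rank(N^1) = 3, rank(N^2) = 1, rank(N^3) = 0; the number of blocks of size ≥ j is rank(N^{j−1}) − rank(N^j), giving [2, 2, 1]. So we have 1 block(s) of size 3, 1 block(s) of size 2 → block sizes [3, 2]

Assembling the blocks gives a Jordan form
J =
  [-5,  1,  0,  0,  0]
  [ 0, -5,  1,  0,  0]
  [ 0,  0, -5,  0,  0]
  [ 0,  0,  0, -5,  1]
  [ 0,  0,  0,  0, -5]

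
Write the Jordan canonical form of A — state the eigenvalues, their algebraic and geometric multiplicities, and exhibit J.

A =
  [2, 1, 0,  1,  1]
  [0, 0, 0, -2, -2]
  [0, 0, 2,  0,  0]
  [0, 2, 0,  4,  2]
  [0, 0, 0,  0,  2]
J_2(2) ⊕ J_1(2) ⊕ J_1(2) ⊕ J_1(2)

The characteristic polynomial is
  det(x·I − A) = x^5 - 10*x^4 + 40*x^3 - 80*x^2 + 80*x - 32 = (x - 2)^5

Eigenvalues and multiplicities (the geometric multiplicity of λ is n − rank(A − λI), which equals the number of Jordan blocks for λ):
  λ = 2: algebraic multiplicity = 5, geometric multiplicity = 4

Determining the block sizes for each eigenvalue:
  λ = 2: 4 blocks summing to 5 forces exactly one block of size 2 and the rest size 1 → block sizes [2, 1, 1, 1]

Assembling the blocks gives a Jordan form
J =
  [2, 1, 0, 0, 0]
  [0, 2, 0, 0, 0]
  [0, 0, 2, 0, 0]
  [0, 0, 0, 2, 0]
  [0, 0, 0, 0, 2]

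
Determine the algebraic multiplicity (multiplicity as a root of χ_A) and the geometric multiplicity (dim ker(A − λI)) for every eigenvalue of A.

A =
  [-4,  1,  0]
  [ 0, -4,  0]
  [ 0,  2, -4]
λ = -4: alg = 3, geom = 2

Step 1 — factor the characteristic polynomial to read off the algebraic multiplicities:
  χ_A(x) = (x + 4)^3

Step 2 — compute geometric multiplicities via the rank-nullity identity g(λ) = n − rank(A − λI):
  rank(A − (-4)·I) = 1, so dim ker(A − (-4)·I) = n − 1 = 2

Summary:
  λ = -4: algebraic multiplicity = 3, geometric multiplicity = 2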